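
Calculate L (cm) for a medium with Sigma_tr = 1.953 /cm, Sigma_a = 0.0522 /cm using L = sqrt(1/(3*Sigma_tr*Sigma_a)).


D = 1 / (3 * Sigma_tr) = 1 / (3 * 1.953) = 0.1706776 cm
L = sqrt(D / Sigma_a)
L = sqrt(0.1706776 / 0.0522)
L = 1.8082 cm

1.8082


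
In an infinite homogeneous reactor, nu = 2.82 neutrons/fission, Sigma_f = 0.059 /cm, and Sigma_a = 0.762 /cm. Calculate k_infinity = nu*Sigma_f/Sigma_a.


k_inf = nu * Sigma_f / Sigma_a
k_inf = 2.82 * 0.059 / 0.762
k_inf = 0.21835

0.21835


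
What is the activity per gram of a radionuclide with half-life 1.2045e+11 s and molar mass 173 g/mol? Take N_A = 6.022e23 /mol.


lambda = ln(2) / t_half = ln(2) / 1.2045e+11 = 5.754647e-12 /s
SA = lambda * N_A / M
SA = 5.754647e-12 * 6.022e23 / 173
SA = 2.0031e+10 Bq/g

2.0031e+10


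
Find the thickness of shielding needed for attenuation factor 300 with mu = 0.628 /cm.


x = ln(factor) / mu
x = ln(300) / 0.628
x = 9.0825 cm

9.0825


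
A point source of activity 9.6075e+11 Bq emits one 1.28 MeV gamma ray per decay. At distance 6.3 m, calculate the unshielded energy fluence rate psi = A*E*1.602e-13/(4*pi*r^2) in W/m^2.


psi = A * E * 1.602e-13 / (4*pi*r^2)
psi = 9.6075e+11 * 1.28 * 1.602e-13 / (4*pi*6.3^2)
psi = 3.9500e-04 W/m^2

3.9500e-04


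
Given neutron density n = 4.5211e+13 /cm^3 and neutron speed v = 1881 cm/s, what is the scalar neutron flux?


phi = n * v
phi = 4.5211e+13 * 1881
phi = 8.5042e+16 /cm^2/s

8.5042e+16


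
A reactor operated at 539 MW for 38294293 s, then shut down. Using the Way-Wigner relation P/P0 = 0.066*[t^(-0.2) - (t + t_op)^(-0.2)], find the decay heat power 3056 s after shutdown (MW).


P/P0 = 0.066 * [t^(-0.2) - (t + t_op)^(-0.2)]
P/P0 = 0.066 * [3056^(-0.2) - (3056 + 38294293)^(-0.2)]
P/P0 = 0.066 * [0.2008951 - 0.03043451] = 0.01125040
P = 539 * 0.01125040 = 6.0640 MW

6.0640


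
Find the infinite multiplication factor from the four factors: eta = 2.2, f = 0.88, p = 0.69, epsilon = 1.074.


k_inf = eta * f * p * epsilon
k_inf = 2.2 * 0.88 * 0.69 * 1.074
k_inf = 1.4347

1.4347


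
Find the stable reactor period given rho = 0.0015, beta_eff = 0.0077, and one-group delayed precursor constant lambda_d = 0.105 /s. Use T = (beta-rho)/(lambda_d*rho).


T = (beta - rho) / (lambda_d * rho)
T = (0.0077 - 0.0015) / (0.105 * 0.0015)
T = 39.365 s

39.365


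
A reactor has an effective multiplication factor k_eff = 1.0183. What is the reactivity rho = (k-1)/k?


rho = (k_eff - 1) / k_eff
rho = (1.0183 - 1) / 1.0183
rho = 0.017971

0.017971


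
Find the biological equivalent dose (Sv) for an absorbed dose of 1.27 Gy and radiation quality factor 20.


H = D * Q
H = 1.27 * 20
H = 25.400 Sv

25.400


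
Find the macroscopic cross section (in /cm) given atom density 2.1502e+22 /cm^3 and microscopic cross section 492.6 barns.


Sigma = N * sigma_barns * 1e-24
Sigma = 2.1502e+22 * 492.6 * 1e-24
Sigma = 10.592 /cm

10.592


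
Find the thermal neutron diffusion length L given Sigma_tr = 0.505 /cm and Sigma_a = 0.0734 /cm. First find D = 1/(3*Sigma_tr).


D = 1 / (3 * Sigma_tr) = 1 / (3 * 0.505) = 0.6600660 cm
L = sqrt(D / Sigma_a)
L = sqrt(0.6600660 / 0.0734)
L = 2.9988 cm

2.9988


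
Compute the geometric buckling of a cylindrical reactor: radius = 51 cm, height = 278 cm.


B^2 = (2.405/R)^2 + (pi/H)^2
B^2 = (2.405/51)^2 + (pi/278)^2
B^2 = 0.0023515 /cm^2

0.0023515


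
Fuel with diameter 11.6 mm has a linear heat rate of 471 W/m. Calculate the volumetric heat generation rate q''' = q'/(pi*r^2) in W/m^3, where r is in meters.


r = D / 2 / 1000 = 11.6 / 2 / 1000 = 0.0058 m
q''' = q' / (pi * r^2)
q''' = 471 / (pi * 0.0058^2)
q''' = 4.4567e+06 W/m^3

4.4567e+06


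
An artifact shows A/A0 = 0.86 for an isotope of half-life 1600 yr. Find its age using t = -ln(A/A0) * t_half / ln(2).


lambda = ln(2) / t_half = ln(2) / 1600 = 4.332170e-04 /yr
t = -ln(A/A0) / lambda
t = -ln(0.86) / 4.332170e-04
t = 348.15 yr

348.15


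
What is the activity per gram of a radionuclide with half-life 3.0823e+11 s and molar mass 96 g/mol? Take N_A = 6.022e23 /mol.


lambda = ln(2) / t_half = ln(2) / 3.0823e+11 = 2.248799e-12 /s
SA = lambda * N_A / M
SA = 2.248799e-12 * 6.022e23 / 96
SA = 1.4107e+10 Bq/g

1.4107e+10


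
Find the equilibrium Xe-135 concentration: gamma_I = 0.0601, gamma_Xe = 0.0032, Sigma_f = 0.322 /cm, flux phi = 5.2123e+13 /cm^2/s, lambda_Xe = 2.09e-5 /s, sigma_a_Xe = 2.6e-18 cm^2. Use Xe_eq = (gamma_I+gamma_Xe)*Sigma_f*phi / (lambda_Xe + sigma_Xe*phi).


Xe_eq = (gamma_I + gamma_Xe) * Sigma_f * phi / (lambda_Xe + sigma_Xe * phi)
Numerator = (0.0601 + 0.0032) * 0.322 * 5.2123e+13 = 1.062402e+12
Denominator = 2.09e-5 + 2.6e-18 * 5.2123e+13 = 1.564198e-04
Xe_eq = 1.062402e+12 / 1.564198e-04 = 6.7920e+15 /cm^3

6.7920e+15


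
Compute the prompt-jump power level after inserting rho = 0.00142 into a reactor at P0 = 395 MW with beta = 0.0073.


P1/P0 = beta / (beta - rho)
P1/P0 = 0.0073 / (0.0073 - 0.00142) = 1.241497
P1 = 395 * 1.241497 = 490.39 MW

490.39


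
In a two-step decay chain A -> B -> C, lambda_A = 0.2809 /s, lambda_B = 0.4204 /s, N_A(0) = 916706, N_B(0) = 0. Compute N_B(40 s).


N_B(t) = lambda_A * N_A0 / (lambda_B - lambda_A) * [exp(-lambda_A*t) - exp(-lambda_B*t)]
exp(-0.2809*40) = 1.319068e-05; exp(-0.4204*40) = 4.976271e-08
N_B = 0.2809 * 916706 / (0.4204 - 0.2809) * (1.319068e-05 - 4.976271e-08)
N_B = 24.257

24.257


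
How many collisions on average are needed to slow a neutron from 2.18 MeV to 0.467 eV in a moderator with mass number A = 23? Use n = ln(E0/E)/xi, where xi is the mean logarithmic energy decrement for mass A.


xi = 1 + (A-1)^2/(2A)*ln((A-1)/(A+1)) = 0.08448899 (for A = 23)
n = ln(E0/E) / xi
n = ln(2.18e6 / 0.467) / 0.08448899
n = ln(4.668094e+06) / 0.08448899 = 181.75

181.75


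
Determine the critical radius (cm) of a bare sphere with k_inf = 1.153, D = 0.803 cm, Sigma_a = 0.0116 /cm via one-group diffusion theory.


L^2 = D / Sigma_a = 0.803 / 0.0116 = 69.22414 cm^2
B_m^2 = (k_inf - 1) / L^2 = (1.153 - 1) / 69.22414 = 0.002210212 /cm^2
For a bare sphere: B_g = pi/R, so R_c = pi / sqrt(B_m^2)
R_c = pi / sqrt(0.002210212) = 66.824 cm

66.824


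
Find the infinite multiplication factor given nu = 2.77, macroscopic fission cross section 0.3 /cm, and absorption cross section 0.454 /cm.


k_inf = nu * Sigma_f / Sigma_a
k_inf = 2.77 * 0.3 / 0.454
k_inf = 1.8304

1.8304


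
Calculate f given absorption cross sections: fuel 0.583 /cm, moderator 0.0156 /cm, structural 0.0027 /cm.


f = Sigma_a_fuel / (Sigma_a_fuel + Sigma_a_mod + Sigma_a_other)
f = 0.583 / (0.583 + 0.0156 + 0.0027)
f = 0.96957

0.96957


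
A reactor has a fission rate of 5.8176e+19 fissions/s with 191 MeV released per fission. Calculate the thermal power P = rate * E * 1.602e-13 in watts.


P = fission_rate * E_MeV * 1.602e-13
P = 5.8176e+19 * 191 * 1.602e-13
P = 1.7801e+09 W

1.7801e+09


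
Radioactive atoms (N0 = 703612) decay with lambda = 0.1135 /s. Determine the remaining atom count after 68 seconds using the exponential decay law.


N = N0 * exp(-lambda * t)
N = 703612 * exp(-0.1135 * 68)
N = 312.93

312.93


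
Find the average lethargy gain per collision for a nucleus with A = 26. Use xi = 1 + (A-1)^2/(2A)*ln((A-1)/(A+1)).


xi = 1 + (A-1)^2/(2A) * ln((A-1)/(A+1))
xi = 1 + (26-1)^2/(2*26) * ln((26-1)/(26 +1))
xi = 0.074987

0.074987


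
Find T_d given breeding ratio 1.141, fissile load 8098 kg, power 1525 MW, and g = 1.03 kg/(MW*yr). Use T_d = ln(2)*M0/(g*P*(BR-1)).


Breeding gain G = BR - 1 = 1.141 - 1 = 0.141
Fissile production rate = g * P * G = 1.03 * 1525 * 0.141 = 221.47575 kg/yr
T_d = ln(2) * M0 / (g * P * G)
T_d = ln(2) * 8098 / 221.47575 = 25.344 yr

25.344


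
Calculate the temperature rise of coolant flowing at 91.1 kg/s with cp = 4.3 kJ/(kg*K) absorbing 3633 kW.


dT = Q / (m_dot * cp)
dT = 3633 / (91.1 * 4.3)
dT = 9.2742 C

9.2742


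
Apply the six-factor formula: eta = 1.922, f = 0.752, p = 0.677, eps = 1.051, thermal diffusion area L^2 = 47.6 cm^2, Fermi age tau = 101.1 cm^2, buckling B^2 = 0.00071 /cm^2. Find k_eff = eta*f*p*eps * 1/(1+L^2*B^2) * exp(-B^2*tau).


k_inf = eta*f*p*eps = 1.922*0.752*0.677*1.051 = 1.028401
P_TNL = 1/(1 + L^2*B^2) = 1/(1 + 47.6*0.00071) = 0.9673088
P_FNL = exp(-B^2*tau) = exp(-0.00071*101.1) = 0.9307347
k_eff = k_inf * P_TNL * P_FNL = 1.028401 * 0.9673088 * 0.9307347
k_eff = 0.92588

0.92588


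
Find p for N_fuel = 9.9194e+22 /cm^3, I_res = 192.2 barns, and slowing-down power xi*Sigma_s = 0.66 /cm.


p = exp(-N * I * 1e-24 / (xi*Sigma_s))
p = exp(-9.9194e+22 * 192.2 * 1e-24 / 0.66)
p = 2.8494e-13

2.8494e-13


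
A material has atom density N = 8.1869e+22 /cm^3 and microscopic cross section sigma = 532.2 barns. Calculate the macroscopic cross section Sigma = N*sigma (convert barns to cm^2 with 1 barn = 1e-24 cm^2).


Sigma = N * sigma_barns * 1e-24
Sigma = 8.1869e+22 * 532.2 * 1e-24
Sigma = 43.571 /cm

43.571


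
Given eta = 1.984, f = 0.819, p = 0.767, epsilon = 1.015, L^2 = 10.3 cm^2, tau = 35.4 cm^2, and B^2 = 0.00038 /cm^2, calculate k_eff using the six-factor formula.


k_inf = eta*f*p*eps = 1.984*0.819*0.767*1.015 = 1.264990
P_TNL = 1/(1 + L^2*B^2) = 1/(1 + 10.3*0.00038) = 0.9961013
P_FNL = exp(-B^2*tau) = exp(-0.00038*35.4) = 0.9866381
k_eff = k_inf * P_TNL * P_FNL = 1.264990 * 0.9961013 * 0.9866381
k_eff = 1.2432

1.2432


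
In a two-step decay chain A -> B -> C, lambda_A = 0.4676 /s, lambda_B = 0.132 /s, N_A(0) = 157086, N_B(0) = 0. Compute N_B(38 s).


N_B(t) = lambda_A * N_A0 / (lambda_B - lambda_A) * [exp(-lambda_A*t) - exp(-lambda_B*t)]
exp(-0.4676*38) = 1.919147e-08; exp(-0.132*38) = 0.006630998
N_B = 0.4676 * 157086 / (0.132 - 0.4676) * (1.919147e-08 - 0.006630998)
N_B = 1451.3

1451.3


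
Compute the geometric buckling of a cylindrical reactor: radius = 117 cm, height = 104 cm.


B^2 = (2.405/R)^2 + (pi/H)^2
B^2 = (2.405/117)^2 + (pi/104)^2
B^2 = 0.0013350 /cm^2

0.0013350


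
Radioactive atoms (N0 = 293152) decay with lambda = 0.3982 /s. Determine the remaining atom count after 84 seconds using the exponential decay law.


N = N0 * exp(-lambda * t)
N = 293152 * exp(-0.3982 * 84)
N = 8.7189e-10

8.7189e-10


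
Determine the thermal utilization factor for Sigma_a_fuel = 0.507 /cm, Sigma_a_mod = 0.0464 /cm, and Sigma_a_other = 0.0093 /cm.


f = Sigma_a_fuel / (Sigma_a_fuel + Sigma_a_mod + Sigma_a_other)
f = 0.507 / (0.507 + 0.0464 + 0.0093)
f = 0.90101

0.90101


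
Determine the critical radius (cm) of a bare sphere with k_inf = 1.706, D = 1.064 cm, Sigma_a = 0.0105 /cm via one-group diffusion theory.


L^2 = D / Sigma_a = 1.064 / 0.0105 = 101.3333 cm^2
B_m^2 = (k_inf - 1) / L^2 = (1.706 - 1) / 101.3333 = 0.006967108 /cm^2
For a bare sphere: B_g = pi/R, so R_c = pi / sqrt(B_m^2)
R_c = pi / sqrt(0.006967108) = 37.638 cm

37.638


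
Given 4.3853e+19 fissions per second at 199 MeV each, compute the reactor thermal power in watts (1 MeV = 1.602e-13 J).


P = fission_rate * E_MeV * 1.602e-13
P = 4.3853e+19 * 199 * 1.602e-13
P = 1.3980e+09 W

1.3980e+09


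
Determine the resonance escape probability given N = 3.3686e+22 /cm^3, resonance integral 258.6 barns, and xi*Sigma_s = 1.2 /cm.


p = exp(-N * I * 1e-24 / (xi*Sigma_s))
p = exp(-3.3686e+22 * 258.6 * 1e-24 / 1.2)
p = 7.0358e-04

7.0358e-04


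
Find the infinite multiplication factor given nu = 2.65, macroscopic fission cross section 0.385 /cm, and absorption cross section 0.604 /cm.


k_inf = nu * Sigma_f / Sigma_a
k_inf = 2.65 * 0.385 / 0.604
k_inf = 1.6892

1.6892


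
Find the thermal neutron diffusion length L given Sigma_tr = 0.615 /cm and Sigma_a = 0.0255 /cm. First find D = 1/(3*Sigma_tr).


D = 1 / (3 * Sigma_tr) = 1 / (3 * 0.615) = 0.5420054 cm
L = sqrt(D / Sigma_a)
L = sqrt(0.5420054 / 0.0255)
L = 4.6103 cm

4.6103


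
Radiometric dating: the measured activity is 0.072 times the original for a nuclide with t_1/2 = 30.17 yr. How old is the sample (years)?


lambda = ln(2) / t_half = ln(2) / 30.17 = 0.02297472 /yr
t = -ln(A/A0) / lambda
t = -ln(0.072) / 0.02297472
t = 114.52 yr

114.52


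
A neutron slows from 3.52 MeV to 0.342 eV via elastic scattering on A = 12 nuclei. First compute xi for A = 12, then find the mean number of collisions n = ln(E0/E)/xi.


xi = 1 + (A-1)^2/(2A)*ln((A-1)/(A+1)) = 0.1577690 (for A = 12)
n = ln(E0/E) / xi
n = ln(3.52e6 / 0.342) / 0.1577690
n = ln(1.029240e+07) / 0.1577690 = 102.35

102.35


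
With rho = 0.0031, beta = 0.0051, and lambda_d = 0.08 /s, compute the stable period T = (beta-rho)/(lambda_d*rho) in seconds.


T = (beta - rho) / (lambda_d * rho)
T = (0.0051 - 0.0031) / (0.08 * 0.0031)
T = 8.0645 s

8.0645


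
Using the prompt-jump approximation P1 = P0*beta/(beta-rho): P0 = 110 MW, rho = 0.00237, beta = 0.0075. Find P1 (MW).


P1/P0 = beta / (beta - rho)
P1/P0 = 0.0075 / (0.0075 - 0.00237) = 1.461988
P1 = 110 * 1.461988 = 160.82 MW

160.82


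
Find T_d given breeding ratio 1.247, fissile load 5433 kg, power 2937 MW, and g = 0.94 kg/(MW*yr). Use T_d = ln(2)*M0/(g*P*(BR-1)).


Breeding gain G = BR - 1 = 1.247 - 1 = 0.247
Fissile production rate = g * P * G = 0.94 * 2937 * 0.247 = 681.91266 kg/yr
T_d = ln(2) * M0 / (g * P * G)
T_d = ln(2) * 5433 / 681.91266 = 5.5225 yr

5.5225


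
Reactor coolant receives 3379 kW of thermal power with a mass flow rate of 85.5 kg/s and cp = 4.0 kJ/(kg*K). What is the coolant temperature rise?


dT = Q / (m_dot * cp)
dT = 3379 / (85.5 * 4.0)
dT = 9.8801 C

9.8801


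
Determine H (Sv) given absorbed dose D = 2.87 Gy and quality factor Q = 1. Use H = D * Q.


H = D * Q
H = 2.87 * 1
H = 2.8700 Sv

2.8700


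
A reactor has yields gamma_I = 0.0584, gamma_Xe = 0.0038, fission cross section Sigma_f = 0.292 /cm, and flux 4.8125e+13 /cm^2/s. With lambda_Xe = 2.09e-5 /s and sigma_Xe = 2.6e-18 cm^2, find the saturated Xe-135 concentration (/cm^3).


Xe_eq = (gamma_I + gamma_Xe) * Sigma_f * phi / (lambda_Xe + sigma_Xe * phi)
Numerator = (0.0584 + 0.0038) * 0.292 * 4.8125e+13 = 8.740655e+11
Denominator = 2.09e-5 + 2.6e-18 * 4.8125e+13 = 1.460250e-04
Xe_eq = 8.740655e+11 / 1.460250e-04 = 5.9857e+15 /cm^3

5.9857e+15


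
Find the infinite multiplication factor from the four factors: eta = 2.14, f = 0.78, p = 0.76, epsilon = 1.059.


k_inf = eta * f * p * epsilon
k_inf = 2.14 * 0.78 * 0.76 * 1.059
k_inf = 1.3434

1.3434


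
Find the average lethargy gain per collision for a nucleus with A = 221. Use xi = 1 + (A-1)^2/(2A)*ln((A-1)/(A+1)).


xi = 1 + (A-1)^2/(2A) * ln((A-1)/(A+1))
xi = 1 + (221-1)^2/(2*221) * ln((221-1)/(221 +1))
xi = 0.0090225

0.0090225


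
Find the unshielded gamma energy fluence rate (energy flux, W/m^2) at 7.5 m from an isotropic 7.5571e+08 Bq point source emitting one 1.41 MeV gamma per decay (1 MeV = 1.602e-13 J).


psi = A * E * 1.602e-13 / (4*pi*r^2)
psi = 7.5571e+08 * 1.41 * 1.602e-13 / (4*pi*7.5^2)
psi = 2.4149e-07 W/m^2

2.4149e-07


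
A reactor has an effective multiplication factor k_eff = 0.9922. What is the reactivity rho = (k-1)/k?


rho = (k_eff - 1) / k_eff
rho = (0.9922 - 1) / 0.9922
rho = -0.0078613

-0.0078613


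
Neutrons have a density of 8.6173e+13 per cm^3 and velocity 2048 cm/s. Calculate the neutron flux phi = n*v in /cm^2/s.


phi = n * v
phi = 8.6173e+13 * 2048
phi = 1.7648e+17 /cm^2/s

1.7648e+17


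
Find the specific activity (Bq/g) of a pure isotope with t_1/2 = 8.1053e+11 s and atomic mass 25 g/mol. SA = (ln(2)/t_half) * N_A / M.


lambda = ln(2) / t_half = ln(2) / 8.1053e+11 = 8.551777e-13 /s
SA = lambda * N_A / M
SA = 8.551777e-13 * 6.022e23 / 25
SA = 2.0600e+10 Bq/g

2.0600e+10


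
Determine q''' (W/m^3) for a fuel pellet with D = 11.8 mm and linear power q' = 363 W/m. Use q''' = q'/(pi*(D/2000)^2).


r = D / 2 / 1000 = 11.8 / 2 / 1000 = 0.0059 m
q''' = q' / (pi * r^2)
q''' = 363 / (pi * 0.0059^2)
q''' = 3.3193e+06 W/m^3

3.3193e+06


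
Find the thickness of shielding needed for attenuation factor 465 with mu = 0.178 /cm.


x = ln(factor) / mu
x = ln(465) / 0.178
x = 34.506 cm

34.506


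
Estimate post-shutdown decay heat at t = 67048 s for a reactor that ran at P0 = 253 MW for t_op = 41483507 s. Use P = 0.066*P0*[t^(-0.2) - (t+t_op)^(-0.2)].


P/P0 = 0.066 * [t^(-0.2) - (t + t_op)^(-0.2)]
P/P0 = 0.066 * [67048^(-0.2) - (67048 + 41483507)^(-0.2)]
P/P0 = 0.066 * [0.1083235 - 0.02994226] = 0.005173162
P = 253 * 0.005173162 = 1.3088 MW

1.3088


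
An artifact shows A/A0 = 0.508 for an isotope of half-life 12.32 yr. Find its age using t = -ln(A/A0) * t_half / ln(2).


lambda = ln(2) / t_half = ln(2) / 12.32 = 0.05626195 /yr
t = -ln(A/A0) / lambda
t = -ln(0.508) / 0.05626195
t = 12.038 yr

12.038


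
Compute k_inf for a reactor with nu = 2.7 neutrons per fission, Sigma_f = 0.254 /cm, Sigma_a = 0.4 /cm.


k_inf = nu * Sigma_f / Sigma_a
k_inf = 2.7 * 0.254 / 0.4
k_inf = 1.7145

1.7145


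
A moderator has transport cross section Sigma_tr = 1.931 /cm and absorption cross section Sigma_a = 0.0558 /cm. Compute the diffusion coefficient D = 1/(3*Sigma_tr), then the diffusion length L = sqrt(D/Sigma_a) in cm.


D = 1 / (3 * Sigma_tr) = 1 / (3 * 1.931) = 0.1726221 cm
L = sqrt(D / Sigma_a)
L = sqrt(0.1726221 / 0.0558)
L = 1.7589 cm

1.7589


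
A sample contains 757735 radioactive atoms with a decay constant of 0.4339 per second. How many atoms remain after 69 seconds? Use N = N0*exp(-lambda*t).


N = N0 * exp(-lambda * t)
N = 757735 * exp(-0.4339 * 69)
N = 7.5358e-08

7.5358e-08


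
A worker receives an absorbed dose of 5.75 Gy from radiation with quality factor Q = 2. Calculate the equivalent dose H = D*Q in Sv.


H = D * Q
H = 5.75 * 2
H = 11.500 Sv

11.500


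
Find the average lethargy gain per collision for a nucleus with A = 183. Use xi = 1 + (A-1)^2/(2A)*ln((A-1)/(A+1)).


xi = 1 + (A-1)^2/(2A) * ln((A-1)/(A+1))
xi = 1 + (183-1)^2/(2*183) * ln((183-1)/(183 +1))
xi = 0.010889

0.010889


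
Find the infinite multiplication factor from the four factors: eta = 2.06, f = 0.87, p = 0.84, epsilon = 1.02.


k_inf = eta * f * p * epsilon
k_inf = 2.06 * 0.87 * 0.84 * 1.02
k_inf = 1.5356

1.5356


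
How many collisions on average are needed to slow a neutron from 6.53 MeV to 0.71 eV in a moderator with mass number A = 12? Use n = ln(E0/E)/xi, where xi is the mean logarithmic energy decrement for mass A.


xi = 1 + (A-1)^2/(2A)*ln((A-1)/(A+1)) = 0.1577690 (for A = 12)
n = ln(E0/E) / xi
n = ln(6.53e6 / 0.71) / 0.1577690
n = ln(9.197183e+06) / 0.1577690 = 101.63

101.63


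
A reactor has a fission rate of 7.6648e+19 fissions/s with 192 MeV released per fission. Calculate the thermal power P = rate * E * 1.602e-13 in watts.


P = fission_rate * E_MeV * 1.602e-13
P = 7.6648e+19 * 192 * 1.602e-13
P = 2.3576e+09 W

2.3576e+09


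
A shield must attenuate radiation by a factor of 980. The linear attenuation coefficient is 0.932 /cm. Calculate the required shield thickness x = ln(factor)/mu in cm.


x = ln(factor) / mu
x = ln(980) / 0.932
x = 7.3901 cm

7.3901


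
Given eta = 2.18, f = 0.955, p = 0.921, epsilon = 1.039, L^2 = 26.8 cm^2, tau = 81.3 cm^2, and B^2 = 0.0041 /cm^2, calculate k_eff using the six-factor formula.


k_inf = eta*f*p*eps = 2.18*0.955*0.921*1.039 = 1.992210
P_TNL = 1/(1 + L^2*B^2) = 1/(1 + 26.8*0.0041) = 0.9009983
P_FNL = exp(-B^2*tau) = exp(-0.0041*81.3) = 0.7165337
k_eff = k_inf * P_TNL * P_FNL = 1.992210 * 0.9009983 * 0.7165337
k_eff = 1.2862

1.2862


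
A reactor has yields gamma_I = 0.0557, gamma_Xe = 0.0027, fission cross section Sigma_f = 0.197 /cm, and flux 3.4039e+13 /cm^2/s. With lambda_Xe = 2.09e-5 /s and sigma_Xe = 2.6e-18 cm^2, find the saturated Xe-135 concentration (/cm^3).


Xe_eq = (gamma_I + gamma_Xe) * Sigma_f * phi / (lambda_Xe + sigma_Xe * phi)
Numerator = (0.0557 + 0.0027) * 0.197 * 3.4039e+13 = 3.916119e+11
Denominator = 2.09e-5 + 2.6e-18 * 3.4039e+13 = 1.094014e-04
Xe_eq = 3.916119e+11 / 1.094014e-04 = 3.5796e+15 /cm^3

3.5796e+15


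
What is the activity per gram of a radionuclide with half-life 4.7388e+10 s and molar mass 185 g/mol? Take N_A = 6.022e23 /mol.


lambda = ln(2) / t_half = ln(2) / 4.7388e+10 = 1.462706e-11 /s
SA = lambda * N_A / M
SA = 1.462706e-11 * 6.022e23 / 185
SA = 4.7613e+10 Bq/g

4.7613e+10


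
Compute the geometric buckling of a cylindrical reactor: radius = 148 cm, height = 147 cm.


B^2 = (2.405/R)^2 + (pi/H)^2
B^2 = (2.405/148)^2 + (pi/147)^2
B^2 = 7.2080e-04 /cm^2

7.2080e-04


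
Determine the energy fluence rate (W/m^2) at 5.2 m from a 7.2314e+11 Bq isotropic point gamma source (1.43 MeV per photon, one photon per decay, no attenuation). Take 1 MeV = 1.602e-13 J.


psi = A * E * 1.602e-13 / (4*pi*r^2)
psi = 7.2314e+11 * 1.43 * 1.602e-13 / (4*pi*5.2^2)
psi = 4.8753e-04 W/m^2

4.8753e-04


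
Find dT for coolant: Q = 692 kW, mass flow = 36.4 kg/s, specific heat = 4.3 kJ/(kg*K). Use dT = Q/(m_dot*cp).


dT = Q / (m_dot * cp)
dT = 692 / (36.4 * 4.3)
dT = 4.4212 C

4.4212


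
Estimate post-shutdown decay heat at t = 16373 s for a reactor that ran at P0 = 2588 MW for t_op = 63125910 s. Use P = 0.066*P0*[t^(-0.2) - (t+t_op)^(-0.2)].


P/P0 = 0.066 * [t^(-0.2) - (t + t_op)^(-0.2)]
P/P0 = 0.066 * [16373^(-0.2) - (16373 + 63125910)^(-0.2)]
P/P0 = 0.066 * [0.1436066 - 0.02753822] = 0.007660513
P = 2588 * 0.007660513 = 19.825 MW

19.825


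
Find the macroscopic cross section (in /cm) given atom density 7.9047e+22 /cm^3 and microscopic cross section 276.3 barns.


Sigma = N * sigma_barns * 1e-24
Sigma = 7.9047e+22 * 276.3 * 1e-24
Sigma = 21.841 /cm

21.841


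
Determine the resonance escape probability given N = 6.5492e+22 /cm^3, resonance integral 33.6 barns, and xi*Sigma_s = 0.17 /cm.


p = exp(-N * I * 1e-24 / (xi*Sigma_s))
p = exp(-6.5492e+22 * 33.6 * 1e-24 / 0.17)
p = 2.3898e-06

2.3898e-06


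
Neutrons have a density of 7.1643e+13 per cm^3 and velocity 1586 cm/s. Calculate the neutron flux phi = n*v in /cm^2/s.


phi = n * v
phi = 7.1643e+13 * 1586
phi = 1.1363e+17 /cm^2/s

1.1363e+17


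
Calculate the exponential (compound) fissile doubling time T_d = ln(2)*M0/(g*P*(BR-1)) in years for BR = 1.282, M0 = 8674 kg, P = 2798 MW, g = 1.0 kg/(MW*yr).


Breeding gain G = BR - 1 = 1.282 - 1 = 0.282
Fissile production rate = g * P * G = 1.0 * 2798 * 0.282 = 789.036 kg/yr
T_d = ln(2) * M0 / (g * P * G)
T_d = ln(2) * 8674 / 789.036 = 7.6199 yr

7.6199


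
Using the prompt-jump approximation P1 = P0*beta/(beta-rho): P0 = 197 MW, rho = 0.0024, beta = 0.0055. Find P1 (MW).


P1/P0 = beta / (beta - rho)
P1/P0 = 0.0055 / (0.0055 - 0.0024) = 1.774194
P1 = 197 * 1.774194 = 349.52 MW

349.52


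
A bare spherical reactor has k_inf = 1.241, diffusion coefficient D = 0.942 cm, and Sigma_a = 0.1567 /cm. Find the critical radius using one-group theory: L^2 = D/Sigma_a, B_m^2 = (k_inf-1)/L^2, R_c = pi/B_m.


L^2 = D / Sigma_a = 0.942 / 0.1567 = 6.011487 cm^2
B_m^2 = (k_inf - 1) / L^2 = (1.241 - 1) / 6.011487 = 0.04008991 /cm^2
For a bare sphere: B_g = pi/R, so R_c = pi / sqrt(B_m^2)
R_c = pi / sqrt(0.04008991) = 15.690 cm

15.690


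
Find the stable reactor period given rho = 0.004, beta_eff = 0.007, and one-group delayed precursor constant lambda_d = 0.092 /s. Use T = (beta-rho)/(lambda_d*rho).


T = (beta - rho) / (lambda_d * rho)
T = (0.007 - 0.004) / (0.092 * 0.004)
T = 8.1522 s

8.1522


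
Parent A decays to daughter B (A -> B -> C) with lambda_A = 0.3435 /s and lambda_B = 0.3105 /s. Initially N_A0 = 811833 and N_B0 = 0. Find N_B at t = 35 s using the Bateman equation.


N_B(t) = lambda_A * N_A0 / (lambda_B - lambda_A) * [exp(-lambda_A*t) - exp(-lambda_B*t)]
exp(-0.3435*35) = 6.007511e-06; exp(-0.3105*35) = 1.906798e-05
N_B = 0.3435 * 811833 / (0.3105 - 0.3435) * (6.007511e-06 - 1.906798e-05)
N_B = 110.37

110.37


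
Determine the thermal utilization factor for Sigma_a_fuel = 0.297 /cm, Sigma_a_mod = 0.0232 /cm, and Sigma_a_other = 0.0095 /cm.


f = Sigma_a_fuel / (Sigma_a_fuel + Sigma_a_mod + Sigma_a_other)
f = 0.297 / (0.297 + 0.0232 + 0.0095)
f = 0.90082

0.90082


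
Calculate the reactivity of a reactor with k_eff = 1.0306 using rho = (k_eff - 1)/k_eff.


rho = (k_eff - 1) / k_eff
rho = (1.0306 - 1) / 1.0306
rho = 0.029691

0.029691


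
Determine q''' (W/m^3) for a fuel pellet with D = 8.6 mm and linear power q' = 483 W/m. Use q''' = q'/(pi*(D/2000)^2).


r = D / 2 / 1000 = 8.6 / 2 / 1000 = 0.0043 m
q''' = q' / (pi * r^2)
q''' = 483 / (pi * 0.0043^2)
q''' = 8.3150e+06 W/m^3

8.3150e+06


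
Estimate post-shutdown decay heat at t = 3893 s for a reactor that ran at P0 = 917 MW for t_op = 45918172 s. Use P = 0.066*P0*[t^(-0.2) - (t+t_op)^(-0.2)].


P/P0 = 0.066 * [t^(-0.2) - (t + t_op)^(-0.2)]
P/P0 = 0.066 * [3893^(-0.2) - (3893 + 45918172)^(-0.2)]
P/P0 = 0.066 * [0.1914005 - 0.02934916] = 0.01069539
P = 917 * 0.01069539 = 9.8077 MW

9.8077


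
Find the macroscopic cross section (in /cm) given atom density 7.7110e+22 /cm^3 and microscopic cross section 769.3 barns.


Sigma = N * sigma_barns * 1e-24
Sigma = 7.7110e+22 * 769.3 * 1e-24
Sigma = 59.321 /cm

59.321


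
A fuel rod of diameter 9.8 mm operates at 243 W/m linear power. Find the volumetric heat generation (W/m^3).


r = D / 2 / 1000 = 9.8 / 2 / 1000 = 0.0049 m
q''' = q' / (pi * r^2)
q''' = 243 / (pi * 0.0049^2)
q''' = 3.2215e+06 W/m^3

3.2215e+06


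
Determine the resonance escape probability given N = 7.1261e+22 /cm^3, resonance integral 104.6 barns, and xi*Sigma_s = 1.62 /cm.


p = exp(-N * I * 1e-24 / (xi*Sigma_s))
p = exp(-7.1261e+22 * 104.6 * 1e-24 / 1.62)
p = 0.010040

0.010040


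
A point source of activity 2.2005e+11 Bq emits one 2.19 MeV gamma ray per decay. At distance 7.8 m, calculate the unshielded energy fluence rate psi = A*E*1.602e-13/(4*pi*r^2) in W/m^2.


psi = A * E * 1.602e-13 / (4*pi*r^2)
psi = 2.2005e+11 * 2.19 * 1.602e-13 / (4*pi*7.8^2)
psi = 1.0098e-04 W/m^2

1.0098e-04


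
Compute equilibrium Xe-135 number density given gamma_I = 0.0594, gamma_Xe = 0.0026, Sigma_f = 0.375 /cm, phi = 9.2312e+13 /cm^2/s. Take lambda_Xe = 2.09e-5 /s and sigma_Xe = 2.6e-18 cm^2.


Xe_eq = (gamma_I + gamma_Xe) * Sigma_f * phi / (lambda_Xe + sigma_Xe * phi)
Numerator = (0.0594 + 0.0026) * 0.375 * 9.2312e+13 = 2.146254e+12
Denominator = 2.09e-5 + 2.6e-18 * 9.2312e+13 = 2.609112e-04
Xe_eq = 2.146254e+12 / 2.609112e-04 = 8.2260e+15 /cm^3

8.2260e+15


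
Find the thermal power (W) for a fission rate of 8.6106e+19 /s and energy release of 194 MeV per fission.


P = fission_rate * E_MeV * 1.602e-13
P = 8.6106e+19 * 194 * 1.602e-13
P = 2.6761e+09 W

2.6761e+09


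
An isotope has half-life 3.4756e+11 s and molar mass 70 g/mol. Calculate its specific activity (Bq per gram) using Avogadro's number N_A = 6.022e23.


lambda = ln(2) / t_half = ln(2) / 3.4756e+11 = 1.994324e-12 /s
SA = lambda * N_A / M
SA = 1.994324e-12 * 6.022e23 / 70
SA = 1.7157e+10 Bq/g

1.7157e+10


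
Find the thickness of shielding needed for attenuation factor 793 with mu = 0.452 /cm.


x = ln(factor) / mu
x = ln(793) / 0.452
x = 14.770 cm

14.770


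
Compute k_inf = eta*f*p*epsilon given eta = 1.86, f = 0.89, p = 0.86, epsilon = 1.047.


k_inf = eta * f * p * epsilon
k_inf = 1.86 * 0.89 * 0.86 * 1.047
k_inf = 1.4906

1.4906


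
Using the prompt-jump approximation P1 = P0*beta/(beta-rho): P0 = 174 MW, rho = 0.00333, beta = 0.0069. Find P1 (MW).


P1/P0 = beta / (beta - rho)
P1/P0 = 0.0069 / (0.0069 - 0.00333) = 1.932773
P1 = 174 * 1.932773 = 336.30 MW

336.30


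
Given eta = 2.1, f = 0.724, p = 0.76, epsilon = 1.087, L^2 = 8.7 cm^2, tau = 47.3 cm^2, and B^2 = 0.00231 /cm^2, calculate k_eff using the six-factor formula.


k_inf = eta*f*p*eps = 2.1*0.724*0.76*1.087 = 1.256033
P_TNL = 1/(1 + L^2*B^2) = 1/(1 + 8.7*0.00231) = 0.9802989
P_FNL = exp(-B^2*tau) = exp(-0.00231*47.3) = 0.8964946
k_eff = k_inf * P_TNL * P_FNL = 1.256033 * 0.9802989 * 0.8964946
k_eff = 1.1038

1.1038


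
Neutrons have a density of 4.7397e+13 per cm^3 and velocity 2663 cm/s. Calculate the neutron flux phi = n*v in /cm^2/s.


phi = n * v
phi = 4.7397e+13 * 2663
phi = 1.2622e+17 /cm^2/s

1.2622e+17


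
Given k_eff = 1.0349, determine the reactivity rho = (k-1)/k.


rho = (k_eff - 1) / k_eff
rho = (1.0349 - 1) / 1.0349
rho = 0.033723

0.033723


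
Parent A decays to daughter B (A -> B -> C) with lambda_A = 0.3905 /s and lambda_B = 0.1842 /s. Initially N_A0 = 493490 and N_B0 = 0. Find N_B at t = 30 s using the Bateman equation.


N_B(t) = lambda_A * N_A0 / (lambda_B - lambda_A) * [exp(-lambda_A*t) - exp(-lambda_B*t)]
exp(-0.3905*30) = 8.170340e-06; exp(-0.1842*30) = 0.003981885
N_B = 0.3905 * 493490 / (0.1842 - 0.3905) * (8.170340e-06 - 0.003981885)
N_B = 3711.9

3711.9


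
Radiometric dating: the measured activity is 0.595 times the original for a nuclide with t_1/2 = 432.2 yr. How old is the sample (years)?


lambda = ln(2) / t_half = ln(2) / 432.2 = 0.001603765 /yr
t = -ln(A/A0) / lambda
t = -ln(0.595) / 0.001603765
t = 323.73 yr

323.73


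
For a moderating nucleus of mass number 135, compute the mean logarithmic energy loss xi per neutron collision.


xi = 1 + (A-1)^2/(2A) * ln((A-1)/(A+1))
xi = 1 + (135-1)^2/(2*135) * ln((135-1)/(135 +1))
xi = 0.014742

0.014742


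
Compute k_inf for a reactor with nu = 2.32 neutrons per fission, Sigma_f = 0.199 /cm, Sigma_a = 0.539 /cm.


k_inf = nu * Sigma_f / Sigma_a
k_inf = 2.32 * 0.199 / 0.539
k_inf = 0.85655

0.85655


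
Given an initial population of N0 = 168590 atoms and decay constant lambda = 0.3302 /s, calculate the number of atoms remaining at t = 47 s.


N = N0 * exp(-lambda * t)
N = 168590 * exp(-0.3302 * 47)
N = 0.030679

0.030679


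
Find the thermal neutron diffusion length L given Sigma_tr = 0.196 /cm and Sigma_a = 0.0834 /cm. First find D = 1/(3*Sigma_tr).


D = 1 / (3 * Sigma_tr) = 1 / (3 * 0.196) = 1.700680 cm
L = sqrt(D / Sigma_a)
L = sqrt(1.700680 / 0.0834)
L = 4.5157 cm

4.5157


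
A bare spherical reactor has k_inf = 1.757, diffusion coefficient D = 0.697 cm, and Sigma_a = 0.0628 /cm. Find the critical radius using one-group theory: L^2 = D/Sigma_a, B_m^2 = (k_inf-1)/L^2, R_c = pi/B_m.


L^2 = D / Sigma_a = 0.697 / 0.0628 = 11.09873 cm^2
B_m^2 = (k_inf - 1) / L^2 = (1.757 - 1) / 11.09873 = 0.06820600 /cm^2
For a bare sphere: B_g = pi/R, so R_c = pi / sqrt(B_m^2)
R_c = pi / sqrt(0.06820600) = 12.029 cm

12.029


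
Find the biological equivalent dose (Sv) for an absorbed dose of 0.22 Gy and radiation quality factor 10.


H = D * Q
H = 0.22 * 10
H = 2.2000 Sv

2.2000


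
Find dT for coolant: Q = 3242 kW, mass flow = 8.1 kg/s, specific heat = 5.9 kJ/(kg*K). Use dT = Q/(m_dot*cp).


dT = Q / (m_dot * cp)
dT = 3242 / (8.1 * 5.9)
dT = 67.838 C

67.838


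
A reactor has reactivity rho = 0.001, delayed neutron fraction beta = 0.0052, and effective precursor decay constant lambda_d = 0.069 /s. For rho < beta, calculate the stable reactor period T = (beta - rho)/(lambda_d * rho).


T = (beta - rho) / (lambda_d * rho)
T = (0.0052 - 0.001) / (0.069 * 0.001)
T = 60.870 s

60.870


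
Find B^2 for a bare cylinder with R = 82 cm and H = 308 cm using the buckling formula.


B^2 = (2.405/R)^2 + (pi/H)^2
B^2 = (2.405/82)^2 + (pi/308)^2
B^2 = 9.6425e-04 /cm^2

9.6425e-04


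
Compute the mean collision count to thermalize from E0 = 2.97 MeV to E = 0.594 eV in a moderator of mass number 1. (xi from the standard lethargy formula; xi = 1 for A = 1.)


xi = 1 + (A-1)^2/(2A)*ln((A-1)/(A+1)) = 1 (for A = 1)
n = ln(E0/E) / xi
n = ln(2.97e6 / 0.594) / 1
n = ln(5.000000e+06) / 1 = 15.425

15.425


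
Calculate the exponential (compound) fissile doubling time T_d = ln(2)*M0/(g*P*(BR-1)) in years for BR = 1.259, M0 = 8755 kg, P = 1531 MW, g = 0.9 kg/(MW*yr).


Breeding gain G = BR - 1 = 1.259 - 1 = 0.259
Fissile production rate = g * P * G = 0.9 * 1531 * 0.259 = 356.8761 kg/yr
T_d = ln(2) * M0 / (g * P * G)
T_d = ln(2) * 8755 / 356.8761 = 17.005 yr

17.005


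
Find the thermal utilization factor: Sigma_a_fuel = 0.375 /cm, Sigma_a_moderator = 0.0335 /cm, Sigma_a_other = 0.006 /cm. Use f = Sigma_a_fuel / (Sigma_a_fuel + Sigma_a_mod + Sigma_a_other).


f = Sigma_a_fuel / (Sigma_a_fuel + Sigma_a_mod + Sigma_a_other)
f = 0.375 / (0.375 + 0.0335 + 0.006)
f = 0.90470

0.90470


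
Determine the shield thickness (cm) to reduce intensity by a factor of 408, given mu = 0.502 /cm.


x = ln(factor) / mu
x = ln(408) / 0.502
x = 11.975 cm

11.975


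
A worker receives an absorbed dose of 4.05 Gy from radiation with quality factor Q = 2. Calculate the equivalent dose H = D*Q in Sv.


H = D * Q
H = 4.05 * 2
H = 8.1000 Sv

8.1000


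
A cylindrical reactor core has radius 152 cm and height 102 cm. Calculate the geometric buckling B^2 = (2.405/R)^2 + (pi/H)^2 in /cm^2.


B^2 = (2.405/R)^2 + (pi/H)^2
B^2 = (2.405/152)^2 + (pi/102)^2
B^2 = 0.0011990 /cm^2

0.0011990


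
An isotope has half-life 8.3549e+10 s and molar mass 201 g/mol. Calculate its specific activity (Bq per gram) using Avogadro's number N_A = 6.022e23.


lambda = ln(2) / t_half = ln(2) / 8.3549e+10 = 8.296295e-12 /s
SA = lambda * N_A / M
SA = 8.296295e-12 * 6.022e23 / 201
SA = 2.4856e+10 Bq/g

2.4856e+10


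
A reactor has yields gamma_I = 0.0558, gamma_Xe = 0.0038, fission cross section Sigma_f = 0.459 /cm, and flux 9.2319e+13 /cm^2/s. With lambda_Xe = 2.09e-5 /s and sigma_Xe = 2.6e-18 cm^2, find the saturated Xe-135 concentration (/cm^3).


Xe_eq = (gamma_I + gamma_Xe) * Sigma_f * phi / (lambda_Xe + sigma_Xe * phi)
Numerator = (0.0558 + 0.0038) * 0.459 * 9.2319e+13 = 2.525515e+12
Denominator = 2.09e-5 + 2.6e-18 * 9.2319e+13 = 2.609294e-04
Xe_eq = 2.525515e+12 / 2.609294e-04 = 9.6789e+15 /cm^3

9.6789e+15


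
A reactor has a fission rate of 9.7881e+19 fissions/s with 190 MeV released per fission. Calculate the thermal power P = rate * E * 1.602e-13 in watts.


P = fission_rate * E_MeV * 1.602e-13
P = 9.7881e+19 * 190 * 1.602e-13
P = 2.9793e+09 W

2.9793e+09


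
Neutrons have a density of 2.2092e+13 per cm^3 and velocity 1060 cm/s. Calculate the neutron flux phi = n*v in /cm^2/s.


phi = n * v
phi = 2.2092e+13 * 1060
phi = 2.3418e+16 /cm^2/s

2.3418e+16


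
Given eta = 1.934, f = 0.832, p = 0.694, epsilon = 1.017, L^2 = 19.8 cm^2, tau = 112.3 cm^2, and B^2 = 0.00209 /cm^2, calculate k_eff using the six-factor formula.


k_inf = eta*f*p*eps = 1.934*0.832*0.694*1.017 = 1.135691
P_TNL = 1/(1 + L^2*B^2) = 1/(1 + 19.8*0.00209) = 0.9602624
P_FNL = exp(-B^2*tau) = exp(-0.00209*112.3) = 0.7908025
k_eff = k_inf * P_TNL * P_FNL = 1.135691 * 0.9602624 * 0.7908025
k_eff = 0.86242

0.86242


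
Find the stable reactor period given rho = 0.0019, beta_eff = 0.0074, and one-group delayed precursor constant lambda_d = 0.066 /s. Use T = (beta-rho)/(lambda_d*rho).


T = (beta - rho) / (lambda_d * rho)
T = (0.0074 - 0.0019) / (0.066 * 0.0019)
T = 43.860 s

43.860


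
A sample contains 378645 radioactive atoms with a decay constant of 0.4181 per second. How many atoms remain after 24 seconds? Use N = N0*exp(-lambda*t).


N = N0 * exp(-lambda * t)
N = 378645 * exp(-0.4181 * 24)
N = 16.609

16.609


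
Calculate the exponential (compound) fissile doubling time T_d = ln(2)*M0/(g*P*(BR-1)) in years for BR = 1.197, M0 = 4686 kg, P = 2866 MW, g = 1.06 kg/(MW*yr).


Breeding gain G = BR - 1 = 1.197 - 1 = 0.197
Fissile production rate = g * P * G = 1.06 * 2866 * 0.197 = 598.47812 kg/yr
T_d = ln(2) * M0 / (g * P * G)
T_d = ln(2) * 4686 / 598.47812 = 5.4272 yr

5.4272


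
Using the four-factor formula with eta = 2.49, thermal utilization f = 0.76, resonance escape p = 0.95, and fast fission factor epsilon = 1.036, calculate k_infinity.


k_inf = eta * f * p * epsilon
k_inf = 2.49 * 0.76 * 0.95 * 1.036
k_inf = 1.8625

1.8625


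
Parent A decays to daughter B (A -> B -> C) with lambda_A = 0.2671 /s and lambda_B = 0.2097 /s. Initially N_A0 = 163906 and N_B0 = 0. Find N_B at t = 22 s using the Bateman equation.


N_B(t) = lambda_A * N_A0 / (lambda_B - lambda_A) * [exp(-lambda_A*t) - exp(-lambda_B*t)]
exp(-0.2671*22) = 0.002805426; exp(-0.2097*22) = 0.009918040
N_B = 0.2671 * 163906 / (0.2097 - 0.2671) * (0.002805426 - 0.009918040)
N_B = 5424.8

5424.8


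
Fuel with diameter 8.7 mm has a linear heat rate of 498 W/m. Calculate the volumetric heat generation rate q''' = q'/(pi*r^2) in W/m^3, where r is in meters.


r = D / 2 / 1000 = 8.7 / 2 / 1000 = 0.00435 m
q''' = q' / (pi * r^2)
q''' = 498 / (pi * 0.00435^2)
q''' = 8.3772e+06 W/m^3

8.3772e+06


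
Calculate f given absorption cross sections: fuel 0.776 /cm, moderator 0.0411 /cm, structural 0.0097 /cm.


f = Sigma_a_fuel / (Sigma_a_fuel + Sigma_a_mod + Sigma_a_other)
f = 0.776 / (0.776 + 0.0411 + 0.0097)
f = 0.93856

0.93856


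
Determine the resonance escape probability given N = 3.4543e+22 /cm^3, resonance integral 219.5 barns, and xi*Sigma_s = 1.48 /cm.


p = exp(-N * I * 1e-24 / (xi*Sigma_s))
p = exp(-3.4543e+22 * 219.5 * 1e-24 / 1.48)
p = 0.0059575

0.0059575


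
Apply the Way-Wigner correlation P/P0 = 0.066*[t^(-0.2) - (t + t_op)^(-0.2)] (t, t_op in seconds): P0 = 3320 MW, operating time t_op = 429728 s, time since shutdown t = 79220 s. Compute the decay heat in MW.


P/P0 = 0.066 * [t^(-0.2) - (t + t_op)^(-0.2)]
P/P0 = 0.066 * [79220^(-0.2) - (79220 + 429728)^(-0.2)]
P/P0 = 0.066 * [0.1047691 - 0.07222130] = 0.002148155
P = 3320 * 0.002148155 = 7.1319 MW

7.1319


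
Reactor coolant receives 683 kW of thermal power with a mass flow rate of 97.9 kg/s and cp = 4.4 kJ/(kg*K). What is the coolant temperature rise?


dT = Q / (m_dot * cp)
dT = 683 / (97.9 * 4.4)
dT = 1.5856 C

1.5856


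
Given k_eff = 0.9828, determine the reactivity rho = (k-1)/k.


rho = (k_eff - 1) / k_eff
rho = (0.9828 - 1) / 0.9828
rho = -0.017501

-0.017501


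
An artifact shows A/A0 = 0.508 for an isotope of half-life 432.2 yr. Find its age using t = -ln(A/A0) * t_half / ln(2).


lambda = ln(2) / t_half = ln(2) / 432.2 = 0.001603765 /yr
t = -ln(A/A0) / lambda
t = -ln(0.508) / 0.001603765
t = 422.30 yr

422.30


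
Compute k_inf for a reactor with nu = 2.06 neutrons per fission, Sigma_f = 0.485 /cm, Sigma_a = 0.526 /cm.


k_inf = nu * Sigma_f / Sigma_a
k_inf = 2.06 * 0.485 / 0.526
k_inf = 1.8994

1.8994


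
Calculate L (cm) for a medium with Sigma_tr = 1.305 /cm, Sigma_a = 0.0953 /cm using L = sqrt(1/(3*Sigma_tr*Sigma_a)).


D = 1 / (3 * Sigma_tr) = 1 / (3 * 1.305) = 0.2554278 cm
L = sqrt(D / Sigma_a)
L = sqrt(0.2554278 / 0.0953)
L = 1.6371 cm

1.6371


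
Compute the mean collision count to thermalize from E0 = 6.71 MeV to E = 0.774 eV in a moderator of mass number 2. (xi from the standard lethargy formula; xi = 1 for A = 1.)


xi = 1 + (A-1)^2/(2A)*ln((A-1)/(A+1)) = 0.7253469 (for A = 2)
n = ln(E0/E) / xi
n = ln(6.71e6 / 0.774) / 0.7253469
n = ln(8.669251e+06) / 0.7253469 = 22.024

22.024


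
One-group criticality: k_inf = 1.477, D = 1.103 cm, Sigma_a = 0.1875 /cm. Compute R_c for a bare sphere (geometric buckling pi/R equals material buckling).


L^2 = D / Sigma_a = 1.103 / 0.1875 = 5.882667 cm^2
B_m^2 = (k_inf - 1) / L^2 = (1.477 - 1) / 5.882667 = 0.08108567 /cm^2
For a bare sphere: B_g = pi/R, so R_c = pi / sqrt(B_m^2)
R_c = pi / sqrt(0.08108567) = 11.033 cm

11.033


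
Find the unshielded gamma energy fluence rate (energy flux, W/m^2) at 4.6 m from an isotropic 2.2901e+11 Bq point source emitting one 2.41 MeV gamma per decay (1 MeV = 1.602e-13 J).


psi = A * E * 1.602e-13 / (4*pi*r^2)
psi = 2.2901e+11 * 2.41 * 1.602e-13 / (4*pi*4.6^2)
psi = 3.3251e-04 W/m^2

3.3251e-04


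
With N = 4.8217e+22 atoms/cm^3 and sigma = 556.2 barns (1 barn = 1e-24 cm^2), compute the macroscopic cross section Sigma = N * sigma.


Sigma = N * sigma_barns * 1e-24
Sigma = 4.8217e+22 * 556.2 * 1e-24
Sigma = 26.818 /cm

26.818
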